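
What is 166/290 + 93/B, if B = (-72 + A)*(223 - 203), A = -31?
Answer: 31499/59740 ≈ 0.52727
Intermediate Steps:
B = -2060 (B = (-72 - 31)*(223 - 203) = -103*20 = -2060)
166/290 + 93/B = 166/290 + 93/(-2060) = 166*(1/290) + 93*(-1/2060) = 83/145 - 93/2060 = 31499/59740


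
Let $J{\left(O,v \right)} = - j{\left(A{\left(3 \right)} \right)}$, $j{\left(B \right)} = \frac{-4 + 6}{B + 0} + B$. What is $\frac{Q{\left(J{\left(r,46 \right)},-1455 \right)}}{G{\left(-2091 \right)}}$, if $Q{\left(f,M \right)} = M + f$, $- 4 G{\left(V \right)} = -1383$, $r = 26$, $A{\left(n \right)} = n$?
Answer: $- \frac{17504}{4149} \approx -4.2188$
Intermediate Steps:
$j{\left(B \right)} = B + \frac{2}{B}$ ($j{\left(B \right)} = \frac{2}{B} + B = B + \frac{2}{B}$)
$G{\left(V \right)} = \frac{1383}{4}$ ($G{\left(V \right)} = \left(- \frac{1}{4}\right) \left(-1383\right) = \frac{1383}{4}$)
$J{\left(O,v \right)} = - \frac{11}{3}$ ($J{\left(O,v \right)} = - (3 + \frac{2}{3}) = \left(-1\right) \frac{11}{3} = - \frac{11}{3}$)
$\frac{Q{\left(J{\left(r,46 \right)},-1455 \right)}}{G{\left(-2091 \right)}} = \frac{-1455 - \frac{11}{3}}{\frac{1383}{4}} = \left(- \frac{4376}{3}\right) \frac{4}{1383} = - \frac{17504}{4149}$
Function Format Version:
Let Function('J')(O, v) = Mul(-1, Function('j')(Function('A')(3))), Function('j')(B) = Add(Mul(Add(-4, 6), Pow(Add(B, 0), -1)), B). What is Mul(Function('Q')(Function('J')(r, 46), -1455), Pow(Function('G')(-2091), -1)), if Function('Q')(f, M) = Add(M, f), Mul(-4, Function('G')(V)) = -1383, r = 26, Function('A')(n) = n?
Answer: Rational(-17504, 4149) ≈ -4.2188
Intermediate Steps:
Function('j')(B) = Add(B, Mul(2, Pow(B, -1))) (Function('j')(B) = Add(Mul(2, Pow(B, -1)), B) = Add(B, Mul(2, Pow(B, -1))))
Function('G')(V) = Rational(1383, 4) (Function('G')(V) = Mul(Rational(-1, 4), -1383) = Rational(1383, 4))
Function('J')(O, v) = Rational(-11, 3) (Function('J')(O, v) = Mul(-1, Add(3, Mul(2, Pow(3, -1)))) = Mul(-1, Add(3, Mul(2, Rational(1, 3)))) = Mul(-1, Add(3, Rational(2, 3))) = Mul(-1, Rational(11, 3)) = Rational(-11, 3))
Mul(Function('Q')(Function('J')(r, 46), -1455), Pow(Function('G')(-2091), -1)) = Mul(Add(-1455, Rational(-11, 3)), Pow(Rational(1383, 4), -1)) = Mul(Rational(-4376, 3), Rational(4, 1383)) = Rational(-17504, 4149)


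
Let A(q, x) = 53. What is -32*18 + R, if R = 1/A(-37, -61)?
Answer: -30527/53 ≈ -575.98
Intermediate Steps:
R = 1/53 ≈ 0.018868
-32*18 + R = -32*18 + 1/53 = -576 + 1/53 = -30527/53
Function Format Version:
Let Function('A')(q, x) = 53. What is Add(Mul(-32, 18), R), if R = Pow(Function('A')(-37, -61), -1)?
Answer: Rational(-30527, 53) ≈ -575.98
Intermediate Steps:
R = Rational(1, 53) (R = Pow(53, -1) = Rational(1, 53) ≈ 0.018868)
Add(Mul(-32, 18), R) = Add(Mul(-32, 18), Rational(1, 53)) = Add(-576, Rational(1, 53)) = Rational(-30527, 53)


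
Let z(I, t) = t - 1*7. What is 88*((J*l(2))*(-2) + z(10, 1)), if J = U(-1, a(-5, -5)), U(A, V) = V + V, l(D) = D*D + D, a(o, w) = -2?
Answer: 3696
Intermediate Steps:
z(I, t) = -7 + t (z(I, t) = t - 7 = -7 + t)
l(D) = D + D² (l(D) = D² + D = D + D²)
U(A, V) = 2*V
J = -4 (J = 2*(-2) = -4)
88*((J*l(2))*(-2) + z(10, 1)) = 88*(-8*(1 + 2)*(-2) + (-7 + 1)) = 88*(-8*3*(-2) - 6) = 88*(-4*6*(-2) - 6) = 88*(-24*(-2) - 6) = 88*(48 - 6) = 88*42 = 3696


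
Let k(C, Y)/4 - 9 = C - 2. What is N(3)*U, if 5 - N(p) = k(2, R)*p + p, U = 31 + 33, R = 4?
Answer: -6784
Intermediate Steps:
U = 64
k(C, Y) = 28 + 4*C (k(C, Y) = 36 + 4*(C - 2) = 36 + 4*(-2 + C) = 36 + (-8 + 4*C) = 28 + 4*C)
N(p) = 5 - 37*p (N(p) = 5 - ((28 + 4*2)*p + p) = 5 - ((28 + 8)*p + p) = 5 - (36*p + p) = 5 - 37*p)
N(3)*U = (5 - 37*3)*64 = (5 - 111)*64 = -106*64 = -6784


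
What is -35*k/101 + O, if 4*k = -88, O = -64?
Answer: -5694/101 ≈ -56.376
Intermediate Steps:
k = -22 (k = (¼)*(-88) = -22)
-35*k/101 + O = -(-770)/101 - 64 = -35*(-22/101) - 64 = 770/101 - 64 = -5694/101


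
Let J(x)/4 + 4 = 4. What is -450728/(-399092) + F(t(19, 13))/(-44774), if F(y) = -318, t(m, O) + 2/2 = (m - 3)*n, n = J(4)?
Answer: 2538475841/2233618151 ≈ 1.1365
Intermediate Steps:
J(x) = 0 (J(x) = -16 + 4*4 = -16 + 16 = 0)
n = 0
t(m, O) = -1 (t(m, O) = -1 + (m - 3)*0 = -1 + (-3 + m)*0 = -1 + 0 = -1)
-450728/(-399092) + F(t(19, 13))/(-44774) = -450728/(-399092) - 318/(-44774) = -450728*(-1/399092) - 318*(-1/44774) = 112682/99773 + 159/22387 = 2538475841/2233618151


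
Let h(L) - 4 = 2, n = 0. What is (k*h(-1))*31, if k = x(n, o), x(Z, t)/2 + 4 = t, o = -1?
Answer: -1860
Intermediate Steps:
x(Z, t) = -8 + 2*t
k = -10 (k = -8 + 2*(-1) = -8 - 2 = -10)
h(L) = 6 (h(L) = 4 + 2 = 6)
(k*h(-1))*31 = -10*6*31 = -60*31 = -1860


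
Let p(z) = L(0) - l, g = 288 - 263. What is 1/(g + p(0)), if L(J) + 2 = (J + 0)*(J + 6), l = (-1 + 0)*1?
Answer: 1/24 ≈ 0.041667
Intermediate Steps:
l = -1 (l = -1*1 = -1)
L(J) = -2 + J*(6 + J) (L(J) = -2 + (J + 0)*(J + 6) = -2 + J*(6 + J))
g = 25
p(z) = -1 (p(z) = (-2 + 0**2 + 6*0) - 1*(-1) = (-2 + 0 + 0) + 1 = -2 + 1 = -1)
1/(g + p(0)) = 1/(25 - 1) = 1/24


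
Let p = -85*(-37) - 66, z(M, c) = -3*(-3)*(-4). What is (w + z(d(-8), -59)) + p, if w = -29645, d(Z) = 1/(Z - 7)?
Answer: -26602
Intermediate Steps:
d(Z) = 1/(-7 + Z)
z(M, c) = -36 (z(M, c) = 9*(-4) = -36)
p = 3079 (p = 3145 - 66 = 3079)
(w + z(d(-8), -59)) + p = (-29645 - 36) + 3079 = -29681 + 3079 = -26602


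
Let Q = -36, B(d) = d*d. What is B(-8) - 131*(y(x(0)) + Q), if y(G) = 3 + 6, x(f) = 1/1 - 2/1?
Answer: 3601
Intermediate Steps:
B(d) = d**2
x(f) = -1 (x(f) = 1*1 - 2*1 = 1 - 2 = -1)
y(G) = 9
B(-8) - 131*(y(x(0)) + Q) = (-8)**2 - 131*(9 - 36) = 64 - 131*(-27) = 64 + 3537 = 3601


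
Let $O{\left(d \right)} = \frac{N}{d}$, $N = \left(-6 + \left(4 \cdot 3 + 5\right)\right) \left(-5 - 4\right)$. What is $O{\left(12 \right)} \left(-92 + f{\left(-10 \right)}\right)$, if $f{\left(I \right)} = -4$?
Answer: $792$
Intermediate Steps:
$N = -99$ ($N = \left(-6 + \left(12 + 5\right)\right) \left(-9\right) = \left(-6 + 17\right) \left(-9\right) = 11 \left(-9\right) = -99$)
$O{\left(d \right)} = - \frac{99}{d}$
$O{\left(12 \right)} \left(-92 + f{\left(-10 \right)}\right) = - \frac{99}{12} \left(-92 - 4\right) = \left(-99\right) \frac{1}{12} \left(-96\right) = \left(- \frac{33}{4}\right) \left(-96\right) = 792$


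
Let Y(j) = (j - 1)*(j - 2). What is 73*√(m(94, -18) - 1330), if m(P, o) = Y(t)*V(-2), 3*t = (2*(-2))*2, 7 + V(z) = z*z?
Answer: 292*I*√777/3 ≈ 2713.1*I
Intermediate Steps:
V(z) = -7 + z² (V(z) = -7 + z*z = -7 + z²)
t = -8/3 (t = ((2*(-2))*2)/3 = (-4*2)/3 = (⅓)*(-8) = -8/3 ≈ -2.6667)
Y(j) = (-1 + j)*(-2 + j)
m(P, o) = -154/3 (m(P, o) = (2 + (-8/3)² - 3*(-8/3))*(-7 + (-2)²) = (2 + 64/9 + 8)*(-7 + 4) = (154/9)*(-3) = -154/3)
73*√(m(94, -18) - 1330) = 73*√(-154/3 - 1330) = 73*√(-4144/3) = 73*(4*I*√777/3) = 292*I*√777/3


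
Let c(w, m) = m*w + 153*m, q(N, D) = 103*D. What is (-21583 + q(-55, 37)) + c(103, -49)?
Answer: -30316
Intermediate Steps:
c(w, m) = 153*m + m*w
(-21583 + q(-55, 37)) + c(103, -49) = (-21583 + 103*37) - 49*(153 + 103) = (-21583 + 3811) - 49*256 = -17772 - 12544 = -30316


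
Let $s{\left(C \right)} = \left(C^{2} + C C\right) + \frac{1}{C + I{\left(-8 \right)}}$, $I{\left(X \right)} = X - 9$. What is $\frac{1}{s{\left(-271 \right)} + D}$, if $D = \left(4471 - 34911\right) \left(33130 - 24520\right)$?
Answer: $- \frac{288}{75439157185} \approx -3.8176 \cdot 10^{-9}$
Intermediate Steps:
$I{\left(X \right)} = -9 + X$
$D = -262088400$ ($D = \left(-30440\right) 8610 = -262088400$)
$s{\left(C \right)} = \frac{1}{-17 + C} + 2 C^{2}$ ($s{\left(C \right)} = \left(C^{2} + C C\right) + \frac{1}{C - 17} = \left(C^{2} + C^{2}\right) + \frac{1}{C - 17} = 2 C^{2} + \frac{1}{-17 + C} = \frac{1}{-17 + C} + 2 C^{2}$)
$\frac{1}{s{\left(-271 \right)} + D} = \frac{1}{\frac{1 - 34 \left(-271\right)^{2} + 2 \left(-271\right)^{3}}{-17 - 271} - 262088400} = \frac{1}{\frac{1 - 2496994 + 2 \left(-19902511\right)}{-288} - 262088400} = \frac{1}{- \frac{1 - 2496994 - 39805022}{288} - 262088400} = \frac{1}{\left(- \frac{1}{288}\right) \left(-42302015\right) - 262088400} = \frac{1}{\frac{42302015}{288} - 262088400} = \frac{1}{- \frac{75439157185}{288}} = - \frac{288}{75439157185}$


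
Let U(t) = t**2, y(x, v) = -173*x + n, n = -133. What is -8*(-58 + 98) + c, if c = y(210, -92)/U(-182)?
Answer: -1519449/4732 ≈ -321.10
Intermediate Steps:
y(x, v) = -133 - 173*x (y(x, v) = -173*x - 133 = -133 - 173*x)
c = -5209/4732 (c = (-133 - 173*210)/((-182)**2) = (-133 - 36330)/33124 = -36463*1/33124 = -5209/4732 ≈ -1.1008)
-8*(-58 + 98) + c = -8*(-58 + 98) - 5209/4732 = -8*40 - 5209/4732 = -320 - 5209/4732 = -1519449/4732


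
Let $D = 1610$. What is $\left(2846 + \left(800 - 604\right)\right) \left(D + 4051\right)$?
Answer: $17220762$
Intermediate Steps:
$\left(2846 + \left(800 - 604\right)\right) \left(D + 4051\right) = \left(2846 + \left(800 - 604\right)\right) \left(1610 + 4051\right) = \left(2846 + 196\right) 5661 = 3042 \cdot 5661 = 17220762$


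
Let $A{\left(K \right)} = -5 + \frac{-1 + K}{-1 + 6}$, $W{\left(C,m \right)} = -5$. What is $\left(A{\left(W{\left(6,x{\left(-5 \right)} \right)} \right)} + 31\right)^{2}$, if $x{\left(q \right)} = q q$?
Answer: $\frac{15376}{25} \approx 615.04$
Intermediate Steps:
$x{\left(q \right)} = q^{2}$
$A{\left(K \right)} = - \frac{26}{5} + \frac{K}{5}$ ($A{\left(K \right)} = -5 + \frac{-1 + K}{5} = -5 + \left(-1 + K\right) \frac{1}{5} = -5 + \left(- \frac{1}{5} + \frac{K}{5}\right) = - \frac{26}{5} + \frac{K}{5}$)
$\left(A{\left(W{\left(6,x{\left(-5 \right)} \right)} \right)} + 31\right)^{2} = \left(\left(- \frac{26}{5} + \frac{1}{5} \left(-5\right)\right) + 31\right)^{2} = \left(\left(- \frac{26}{5} - 1\right) + 31\right)^{2} = \left(- \frac{31}{5} + 31\right)^{2} = \left(\frac{124}{5}\right)^{2} = \frac{15376}{25}$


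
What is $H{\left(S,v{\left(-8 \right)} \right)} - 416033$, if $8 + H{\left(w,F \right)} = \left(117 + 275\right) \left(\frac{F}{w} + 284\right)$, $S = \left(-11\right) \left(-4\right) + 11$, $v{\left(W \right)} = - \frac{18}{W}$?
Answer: $- \frac{16758333}{55} \approx -3.047 \cdot 10^{5}$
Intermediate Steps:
$S = 55$ ($S = 44 + 11 = 55$)
$H{\left(w,F \right)} = 111320 + \frac{392 F}{w}$ ($H{\left(w,F \right)} = -8 + \left(117 + 275\right) \left(\frac{F}{w} + 284\right) = -8 + 392 \left(284 + \frac{F}{w}\right) = -8 + \left(111328 + \frac{392 F}{w}\right) = 111320 + \frac{392 F}{w}$)
$H{\left(S,v{\left(-8 \right)} \right)} - 416033 = \left(111320 + \frac{392 \left(- \frac{18}{-8}\right)}{55}\right) - 416033 = \left(111320 + 392 \left(\left(-18\right) \left(- \frac{1}{8}\right)\right) \frac{1}{55}\right) - 416033 = \left(111320 + 392 \cdot \frac{9}{4} \cdot \frac{1}{55}\right) - 416033 = \left(111320 + \frac{882}{55}\right) - 416033 = \frac{6123482}{55} - 416033 = - \frac{16758333}{55}$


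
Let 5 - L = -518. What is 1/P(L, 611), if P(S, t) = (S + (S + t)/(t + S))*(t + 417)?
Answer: 1/538672 ≈ 1.8564e-6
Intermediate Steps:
L = 523 (L = 5 - 1*(-518) = 5 + 518 = 523)
P(S, t) = (1 + S)*(417 + t) (P(S, t) = (S + (S + t)/(S + t))*(417 + t) = (S + 1)*(417 + t) = (1 + S)*(417 + t))
1/P(L, 611) = 1/(417 + 611 + 417*523 + 523*611) = 1/(417 + 611 + 218091 + 319553) = 1/538672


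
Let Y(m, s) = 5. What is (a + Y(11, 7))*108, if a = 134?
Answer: 15012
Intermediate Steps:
(a + Y(11, 7))*108 = (134 + 5)*108 = 139*108 = 15012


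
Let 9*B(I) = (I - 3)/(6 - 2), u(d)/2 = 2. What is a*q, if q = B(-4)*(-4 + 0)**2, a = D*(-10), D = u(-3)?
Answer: 1120/9 ≈ 124.44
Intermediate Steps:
u(d) = 4 (u(d) = 2*2 = 4)
D = 4
B(I) = -1/12 + I/36 (B(I) = ((I - 3)/(6 - 2))/9 = ((-3 + I)/4)/9 = ((-3 + I)*(1/4))/9 = (-3/4 + I/4)/9 = -1/12 + I/36)
a = -40 (a = 4*(-10) = -40)
q = -28/9 (q = (-1/12 + (1/36)*(-4))*(-4 + 0)**2 = (-1/12 - 1/9)*(-4)**2 = -7/36*16 = -28/9 ≈ -3.1111)
a*q = -40*(-28/9) = 1120/9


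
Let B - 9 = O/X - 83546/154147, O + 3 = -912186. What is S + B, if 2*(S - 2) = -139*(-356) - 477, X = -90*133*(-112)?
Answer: 12696257958263/517933920 ≈ 24513.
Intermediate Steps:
O = -912189 (O = -3 - 912186 = -912189)
X = 1340640 (X = -11970*(-112) = 1340640)
B = 4028281703/517933920 (B = 9 + (-912189/1340640 - 83546/154147) = 9 + (-912189*1/1340640 - 83546*1/154147) = 9 + (-304063/446880 - 83546/154147) = 9 - 633123577/517933920 = 4028281703/517933920 ≈ 7.7776)
S = 49011/2 (S = 2 + (-139*(-356) - 477)/2 = 2 + (49484 - 477)/2 = 2 + (1/2)*49007 = 2 + 49007/2 = 49011/2 ≈ 24506.)
S + B = 49011/2 + 4028281703/517933920 = 12696257958263/517933920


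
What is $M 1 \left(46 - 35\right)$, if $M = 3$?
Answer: $33$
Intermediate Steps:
$M 1 \left(46 - 35\right) = 3 \cdot 1 \left(46 - 35\right) = 3 \cdot 11 = 33$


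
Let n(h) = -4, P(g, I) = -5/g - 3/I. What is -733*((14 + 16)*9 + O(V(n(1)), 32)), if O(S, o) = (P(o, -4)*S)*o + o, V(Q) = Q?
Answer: -165658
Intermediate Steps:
O(S, o) = o + S*o*(3/4 - 5/o) (O(S, o) = ((-5/o - 3/(-4))*S)*o + o = ((-5/o - 3*(-1/4))*S)*o + o = ((-5/o + 3/4)*S)*o + o = ((3/4 - 5/o)*S)*o + o = (S*(3/4 - 5/o))*o + o = S*o*(3/4 - 5/o) + o = o + S*o*(3/4 - 5/o))
-733*((14 + 16)*9 + O(V(n(1)), 32)) = -733*((14 + 16)*9 + (32 + (1/4)*(-4)*(-20 + 3*32))) = -733*(30*9 + (32 + (1/4)*(-4)*(-20 + 96))) = -733*(270 + (32 + (1/4)*(-4)*76)) = -733*(270 + (32 - 76)) = -733*(270 - 44) = -733*226 = -165658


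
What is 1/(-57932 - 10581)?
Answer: -1/68513 ≈ -1.4596e-5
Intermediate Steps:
1/(-57932 - 10581) = 1/(-68513) = -1/68513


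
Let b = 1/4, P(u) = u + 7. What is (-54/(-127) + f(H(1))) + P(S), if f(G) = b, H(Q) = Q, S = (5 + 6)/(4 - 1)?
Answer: 17285/1524 ≈ 11.342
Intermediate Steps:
S = 11/3 ≈ 3.6667
P(u) = 7 + u
b = ¼ ≈ 0.25000
f(G) = ¼
(-54/(-127) + f(H(1))) + P(S) = (-54/(-127) + ¼) + (7 + 11/3) = (-54*(-1/127) + ¼) + 32/3 = (54/127 + ¼) + 32/3 = 343/508 + 32/3 = 17285/1524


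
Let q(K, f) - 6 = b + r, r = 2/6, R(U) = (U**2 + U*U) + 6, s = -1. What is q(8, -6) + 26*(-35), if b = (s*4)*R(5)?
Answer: -3383/3 ≈ -1127.7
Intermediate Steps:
R(U) = 6 + 2*U**2 (R(U) = (U**2 + U**2) + 6 = 2*U**2 + 6 = 6 + 2*U**2)
r = 1/3 (r = 2*(1/6) = 1/3 ≈ 0.33333)
b = -224 (b = (-1*4)*(6 + 2*5**2) = -4*(6 + 2*25) = -4*(6 + 50) = -4*56 = -224)
q(K, f) = -653/3 (q(K, f) = 6 + (-224 + 1/3) = 6 - 671/3 = -653/3)
q(8, -6) + 26*(-35) = -653/3 + 26*(-35) = -653/3 - 910 = -3383/3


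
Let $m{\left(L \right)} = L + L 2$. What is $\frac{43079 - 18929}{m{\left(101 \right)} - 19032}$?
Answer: $- \frac{8050}{6243} \approx -1.2894$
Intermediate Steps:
$m{\left(L \right)} = 3 L$ ($m{\left(L \right)} = L + 2 L = 3 L$)
$\frac{43079 - 18929}{m{\left(101 \right)} - 19032} = \frac{43079 - 18929}{3 \cdot 101 - 19032} = \frac{24150}{303 - 19032} = \frac{24150}{-18729} = 24150 \left(- \frac{1}{18729}\right) = - \frac{8050}{6243}$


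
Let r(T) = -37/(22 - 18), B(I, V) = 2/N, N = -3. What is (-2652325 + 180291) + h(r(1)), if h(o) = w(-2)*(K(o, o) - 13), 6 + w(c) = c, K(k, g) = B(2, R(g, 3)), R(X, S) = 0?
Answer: -7415774/3 ≈ -2.4719e+6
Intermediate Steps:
B(I, V) = -⅔ (B(I, V) = 2/(-3) = 2*(-⅓) = -⅔)
K(k, g) = -⅔
r(T) = -37/4
w(c) = -6 + c
h(o) = 328/3 (h(o) = (-6 - 2)*(-⅔ - 13) = -8*(-41/3) = 328/3)
(-2652325 + 180291) + h(r(1)) = (-2652325 + 180291) + 328/3 = -2472034 + 328/3 = -7415774/3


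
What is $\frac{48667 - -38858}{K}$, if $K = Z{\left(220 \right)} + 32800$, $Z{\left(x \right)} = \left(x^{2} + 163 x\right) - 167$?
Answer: $\frac{87525}{116893} \approx 0.74876$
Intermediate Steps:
$Z{\left(x \right)} = -167 + x^{2} + 163 x$
$K = 116893$ ($K = \left(-167 + 220^{2} + 163 \cdot 220\right) + 32800 = \left(-167 + 48400 + 35860\right) + 32800 = 84093 + 32800 = 116893$)
$\frac{48667 - -38858}{K} = \frac{48667 - -38858}{116893} = \left(48667 + 38858\right) \frac{1}{116893} = 87525 \cdot \frac{1}{116893} = \frac{87525}{116893}$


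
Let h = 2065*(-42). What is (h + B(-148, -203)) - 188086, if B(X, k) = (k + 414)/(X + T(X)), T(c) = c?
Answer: -81345747/296 ≈ -2.7482e+5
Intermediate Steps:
h = -86730
B(X, k) = (414 + k)/(2*X) (B(X, k) = (k + 414)/(X + X) = (414 + k)/((2*X)) = (414 + k)*(1/(2*X)) = (414 + k)/(2*X))
(h + B(-148, -203)) - 188086 = (-86730 + (½)*(414 - 203)/(-148)) - 188086 = (-86730 + (½)*(-1/148)*211) - 188086 = (-86730 - 211/296) - 188086 = -25672291/296 - 188086 = -81345747/296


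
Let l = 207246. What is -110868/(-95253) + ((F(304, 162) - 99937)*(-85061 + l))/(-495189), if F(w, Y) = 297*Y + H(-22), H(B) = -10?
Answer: 201104213003539/15722745939 ≈ 12791.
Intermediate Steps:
F(w, Y) = -10 + 297*Y (F(w, Y) = 297*Y - 10 = -10 + 297*Y)
-110868/(-95253) + ((F(304, 162) - 99937)*(-85061 + l))/(-495189) = -110868/(-95253) + (((-10 + 297*162) - 99937)*(-85061 + 207246))/(-495189) = -110868*(-1/95253) + (((-10 + 48114) - 99937)*122185)*(-1/495189) = 36956/31751 + ((48104 - 99937)*122185)*(-1/495189) = 36956/31751 - 51833*122185*(-1/495189) = 36956/31751 - 6333215105*(-1/495189) = 36956/31751 + 6333215105/495189 = 201104213003539/15722745939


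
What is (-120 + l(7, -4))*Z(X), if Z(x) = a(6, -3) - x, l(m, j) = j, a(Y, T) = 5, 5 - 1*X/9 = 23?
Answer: -20708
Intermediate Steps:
X = -162 (X = 45 - 9*23 = 45 - 207 = -162)
Z(x) = 5 - x
(-120 + l(7, -4))*Z(X) = (-120 - 4)*(5 - 1*(-162)) = -124*(5 + 162) = -124*167 = -20708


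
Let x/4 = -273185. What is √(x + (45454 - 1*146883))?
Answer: I*√1194169 ≈ 1092.8*I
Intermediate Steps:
x = -1092740 (x = 4*(-273185) = -1092740)
√(x + (45454 - 1*146883)) = √(-1092740 + (45454 - 1*146883)) = √(-1092740 + (45454 - 146883)) = √(-1092740 - 101429) = √(-1194169) = I*√1194169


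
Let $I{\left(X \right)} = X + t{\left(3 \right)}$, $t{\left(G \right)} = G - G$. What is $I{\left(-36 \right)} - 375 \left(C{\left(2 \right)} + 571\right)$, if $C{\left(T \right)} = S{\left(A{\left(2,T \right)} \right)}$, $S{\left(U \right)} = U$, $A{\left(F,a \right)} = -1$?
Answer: $-213786$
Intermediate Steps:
$t{\left(G \right)} = 0$
$C{\left(T \right)} = -1$
$I{\left(X \right)} = X$ ($I{\left(X \right)} = X + 0 = X$)
$I{\left(-36 \right)} - 375 \left(C{\left(2 \right)} + 571\right) = -36 - 375 \left(-1 + 571\right) = -36 - 213750 = -213786$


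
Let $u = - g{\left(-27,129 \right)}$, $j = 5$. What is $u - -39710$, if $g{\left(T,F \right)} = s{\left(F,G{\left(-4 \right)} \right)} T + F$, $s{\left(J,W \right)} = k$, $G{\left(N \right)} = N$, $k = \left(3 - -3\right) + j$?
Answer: $39878$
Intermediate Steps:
$k = 11$ ($k = \left(3 - -3\right) + 5 = \left(3 + 3\right) + 5 = 6 + 5 = 11$)
$s{\left(J,W \right)} = 11$
$g{\left(T,F \right)} = F + 11 T$ ($g{\left(T,F \right)} = 11 T + F = F + 11 T$)
$u = 168$ ($u = - (129 + 11 \left(-27\right)) = - (129 - 297) = \left(-1\right) \left(-168\right) = 168$)
$u - -39710 = 168 - -39710 = 168 + 39710 = 39878$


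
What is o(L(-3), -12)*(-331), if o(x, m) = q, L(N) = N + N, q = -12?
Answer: 3972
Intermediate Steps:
L(N) = 2*N
o(x, m) = -12
o(L(-3), -12)*(-331) = -12*(-331) = 3972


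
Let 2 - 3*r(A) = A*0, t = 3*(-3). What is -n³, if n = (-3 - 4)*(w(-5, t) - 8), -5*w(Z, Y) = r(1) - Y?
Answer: -1134626507/3375 ≈ -3.3619e+5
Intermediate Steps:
t = -9
r(A) = ⅔ (r(A) = ⅔ - A*0/3 = ⅔ - ⅓*0 = ⅔ + 0 = ⅔)
w(Z, Y) = -2/15 + Y/5 (w(Z, Y) = -(⅔ - Y)/5 = -2/15 + Y/5)
n = 1043/15 (n = (-3 - 4)*((-2/15 + (⅕)*(-9)) - 8) = -7*((-2/15 - 9/5) - 8) = -7*(-29/15 - 8) = -7*(-149/15) = 1043/15 ≈ 69.533)
-n³ = -(1043/15)³ = -1*1134626507/3375 = -1134626507/3375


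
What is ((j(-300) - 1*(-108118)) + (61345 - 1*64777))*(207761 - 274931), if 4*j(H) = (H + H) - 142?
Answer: -7019298585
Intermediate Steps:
j(H) = -71/2 + H/2 (j(H) = ((H + H) - 142)/4 = (2*H - 142)/4 = (-142 + 2*H)/4 = -71/2 + H/2)
((j(-300) - 1*(-108118)) + (61345 - 1*64777))*(207761 - 274931) = (((-71/2 + (½)*(-300)) - 1*(-108118)) + (61345 - 1*64777))*(207761 - 274931) = (((-71/2 - 150) + 108118) + (61345 - 64777))*(-67170) = ((-371/2 + 108118) - 3432)*(-67170) = (215865/2 - 3432)*(-67170) = (209001/2)*(-67170) = -7019298585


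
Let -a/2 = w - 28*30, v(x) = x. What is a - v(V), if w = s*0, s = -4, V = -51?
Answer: 1731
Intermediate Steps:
w = 0 (w = -4*0 = 0)
a = 1680 (a = -2*(0 - 28*30) = -2*(0 - 840) = -2*(-840) = 1680)
a - v(V) = 1680 - 1*(-51) = 1680 + 51 = 1731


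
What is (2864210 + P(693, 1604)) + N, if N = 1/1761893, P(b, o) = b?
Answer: 5047652541380/1761893 ≈ 2.8649e+6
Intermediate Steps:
N = 1/1761893 ≈ 5.6757e-7
(2864210 + P(693, 1604)) + N = (2864210 + 693) + 1/1761893 = 2864903 + 1/1761893 = 5047652541380/1761893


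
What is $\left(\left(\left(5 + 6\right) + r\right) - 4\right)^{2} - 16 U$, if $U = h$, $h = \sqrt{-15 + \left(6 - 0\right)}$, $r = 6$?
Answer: $169 - 48 i \approx 169.0 - 48.0 i$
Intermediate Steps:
$h = 3 i$ ($h = \sqrt{-15 + \left(6 + 0\right)} = \sqrt{-15 + 6} = \sqrt{-9} = 3 i \approx 3.0 i$)
$U = 3 i \approx 3.0 i$
$\left(\left(\left(5 + 6\right) + r\right) - 4\right)^{2} - 16 U = \left(\left(\left(5 + 6\right) + 6\right) - 4\right)^{2} - 16 \cdot 3 i = \left(\left(11 + 6\right) - 4\right)^{2} - 48 i = \left(17 - 4\right)^{2} - 48 i = 13^{2} - 48 i = 169 - 48 i$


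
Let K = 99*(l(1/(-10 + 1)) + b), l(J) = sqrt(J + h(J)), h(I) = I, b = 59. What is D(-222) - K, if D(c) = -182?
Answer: -6023 - 33*I*sqrt(2) ≈ -6023.0 - 46.669*I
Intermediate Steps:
l(J) = sqrt(2)*sqrt(J) (l(J) = sqrt(J + J) = sqrt(2*J) = sqrt(2)*sqrt(J))
K = 5841 + 33*I*sqrt(2) (K = 99*(sqrt(2)*sqrt(1/(-10 + 1)) + 59) = 99*(sqrt(2)*sqrt(1/(-9)) + 59) = 99*(sqrt(2)*sqrt(-1/9) + 59) = 99*(sqrt(2)*(I/3) + 59) = 99*(I*sqrt(2)/3 + 59) = 99*(59 + I*sqrt(2)/3) = 5841 + 33*I*sqrt(2) ≈ 5841.0 + 46.669*I)
D(-222) - K = -182 - (5841 + 33*I*sqrt(2)) = -182 + (-5841 - 33*I*sqrt(2)) = -6023 - 33*I*sqrt(2)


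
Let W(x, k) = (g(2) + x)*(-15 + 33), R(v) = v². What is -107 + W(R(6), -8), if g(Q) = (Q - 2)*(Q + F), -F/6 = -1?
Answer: 541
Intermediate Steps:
F = 6 (F = -6*(-1) = 6)
g(Q) = (-2 + Q)*(6 + Q) (g(Q) = (Q - 2)*(Q + 6) = (-2 + Q)*(6 + Q))
W(x, k) = 18*x (W(x, k) = ((-12 + 2² + 4*2) + x)*(-15 + 33) = ((-12 + 4 + 8) + x)*18 = (0 + x)*18 = x*18 = 18*x)
-107 + W(R(6), -8) = -107 + 18*6² = -107 + 18*36 = -107 + 648 = 541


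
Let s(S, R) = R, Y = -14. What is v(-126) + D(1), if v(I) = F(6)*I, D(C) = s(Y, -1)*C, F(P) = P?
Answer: -757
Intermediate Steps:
D(C) = -C
v(I) = 6*I
v(-126) + D(1) = 6*(-126) - 1*1 = -756 - 1 = -757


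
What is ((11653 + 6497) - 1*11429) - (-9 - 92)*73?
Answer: 14094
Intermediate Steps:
((11653 + 6497) - 1*11429) - (-9 - 92)*73 = (18150 - 11429) - (-101)*73 = 6721 - 1*(-7373) = 6721 + 7373 = 14094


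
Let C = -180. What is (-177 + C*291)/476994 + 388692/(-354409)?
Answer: -68010141887/56350322182 ≈ -1.2069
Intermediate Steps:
(-177 + C*291)/476994 + 388692/(-354409) = (-177 - 180*291)/476994 + 388692/(-354409) = (-177 - 52380)*(1/476994) + 388692*(-1/354409) = -52557*1/476994 - 388692/354409 = -17519/158998 - 388692/354409 = -68010141887/56350322182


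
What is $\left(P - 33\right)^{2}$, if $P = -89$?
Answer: $14884$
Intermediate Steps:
$\left(P - 33\right)^{2} = \left(-89 - 33\right)^{2} = \left(-122\right)^{2} = 14884$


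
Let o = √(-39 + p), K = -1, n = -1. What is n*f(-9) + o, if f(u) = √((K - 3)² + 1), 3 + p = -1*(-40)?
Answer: -√17 + I*√2 ≈ -4.1231 + 1.4142*I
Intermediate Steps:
p = 37 (p = -3 - 1*(-40) = -3 + 40 = 37)
f(u) = √17 (f(u) = √((-1 - 3)² + 1) = √((-4)² + 1) = √(16 + 1) = √17)
o = I*√2 (o = √(-39 + 37) = √(-2) = I*√2 ≈ 1.4142*I)
n*f(-9) + o = -√17 + I*√2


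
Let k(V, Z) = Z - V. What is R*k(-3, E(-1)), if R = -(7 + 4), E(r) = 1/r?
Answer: -22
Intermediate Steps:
E(r) = 1/r
R = -11 (R = -1*11 = -11)
R*k(-3, E(-1)) = -11*(1/(-1) - 1*(-3)) = -11*(-1 + 3) = -11*2 = -22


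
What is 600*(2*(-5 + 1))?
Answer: -4800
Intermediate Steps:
600*(2*(-5 + 1)) = 600*(2*(-4)) = 600*(-8) = -4800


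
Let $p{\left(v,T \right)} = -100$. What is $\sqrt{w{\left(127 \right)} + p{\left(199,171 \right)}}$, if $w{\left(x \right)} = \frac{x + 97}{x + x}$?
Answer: $\frac{2 i \sqrt{399669}}{127} \approx 9.9558 i$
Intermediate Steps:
$w{\left(x \right)} = \frac{97 + x}{2 x}$
$\sqrt{w{\left(127 \right)} + p{\left(199,171 \right)}} = \sqrt{\frac{97 + 127}{2 \cdot 127} - 100} = \sqrt{\frac{1}{2} \cdot \frac{1}{127} \cdot 224 - 100} = \sqrt{\frac{112}{127} - 100} = \sqrt{- \frac{12588}{127}} = \frac{2 i \sqrt{399669}}{127}$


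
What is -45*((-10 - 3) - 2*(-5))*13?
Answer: 1755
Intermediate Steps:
-45*((-10 - 3) - 2*(-5))*13 = -45*(-13 + 10)*13 = -45*(-3)*13 = 135*13 = 1755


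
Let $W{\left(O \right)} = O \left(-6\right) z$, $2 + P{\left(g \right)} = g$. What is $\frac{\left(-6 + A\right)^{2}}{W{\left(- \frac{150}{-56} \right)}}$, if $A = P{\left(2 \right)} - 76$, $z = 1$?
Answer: $- \frac{94136}{225} \approx -418.38$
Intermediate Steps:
$P{\left(g \right)} = -2 + g$
$A = -76$ ($A = \left(-2 + 2\right) - 76 = 0 - 76 = -76$)
$W{\left(O \right)} = - 6 O$ ($W{\left(O \right)} = O \left(-6\right) 1 = - 6 O 1 = - 6 O$)
$\frac{\left(-6 + A\right)^{2}}{W{\left(- \frac{150}{-56} \right)}} = \frac{\left(-6 - 76\right)^{2}}{\left(-6\right) \left(- \frac{150}{-56}\right)} = \frac{\left(-82\right)^{2}}{\left(-6\right) \left(\left(-150\right) \left(- \frac{1}{56}\right)\right)} = \frac{6724}{\left(-6\right) \frac{75}{28}} = \frac{6724}{- \frac{225}{14}} = 6724 \left(- \frac{14}{225}\right) = - \frac{94136}{225}$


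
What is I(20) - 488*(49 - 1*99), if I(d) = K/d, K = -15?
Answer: 97597/4 ≈ 24399.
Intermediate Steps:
I(d) = -15/d
I(20) - 488*(49 - 1*99) = -15/20 - 488*(49 - 1*99) = -15*1/20 - 488*(49 - 99) = -¾ - 488*(-50) = -¾ + 24400 = 97597/4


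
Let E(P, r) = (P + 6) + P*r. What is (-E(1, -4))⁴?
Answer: 81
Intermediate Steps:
E(P, r) = 6 + P + P*r (E(P, r) = (6 + P) + P*r = 6 + P + P*r)
(-E(1, -4))⁴ = (-(6 + 1 + 1*(-4)))⁴ = (-(6 + 1 - 4))⁴ = (-1*3)⁴ = (-3)⁴ = 81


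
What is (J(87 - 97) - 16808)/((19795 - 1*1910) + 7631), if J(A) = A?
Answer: -8409/12758 ≈ -0.65912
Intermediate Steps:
(J(87 - 97) - 16808)/((19795 - 1*1910) + 7631) = ((87 - 97) - 16808)/((19795 - 1*1910) + 7631) = (-10 - 16808)/((19795 - 1910) + 7631) = -16818/(17885 + 7631) = -16818/25516 = -16818*1/25516 = -8409/12758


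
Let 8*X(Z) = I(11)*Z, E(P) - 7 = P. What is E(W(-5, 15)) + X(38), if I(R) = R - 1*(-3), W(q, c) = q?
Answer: 137/2 ≈ 68.500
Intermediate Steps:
E(P) = 7 + P
I(R) = 3 + R (I(R) = R + 3 = 3 + R)
X(Z) = 7*Z/4 (X(Z) = ((3 + 11)*Z)/8 = (14*Z)/8 = 7*Z/4)
E(W(-5, 15)) + X(38) = (7 - 5) + (7/4)*38 = 2 + 133/2 = 137/2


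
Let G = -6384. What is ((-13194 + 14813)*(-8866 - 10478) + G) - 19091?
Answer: -31343411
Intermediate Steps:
((-13194 + 14813)*(-8866 - 10478) + G) - 19091 = ((-13194 + 14813)*(-8866 - 10478) - 6384) - 19091 = (1619*(-19344) - 6384) - 19091 = (-31317936 - 6384) - 19091 = -31324320 - 19091 = -31343411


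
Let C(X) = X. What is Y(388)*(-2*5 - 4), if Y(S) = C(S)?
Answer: -5432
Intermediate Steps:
Y(S) = S
Y(388)*(-2*5 - 4) = 388*(-2*5 - 4) = 388*(-10 - 4) = 388*(-14) = -5432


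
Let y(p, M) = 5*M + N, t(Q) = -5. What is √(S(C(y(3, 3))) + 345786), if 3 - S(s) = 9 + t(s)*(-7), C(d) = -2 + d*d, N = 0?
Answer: √345745 ≈ 588.00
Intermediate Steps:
y(p, M) = 5*M (y(p, M) = 5*M + 0 = 5*M)
C(d) = -2 + d²
S(s) = -41 (S(s) = 3 - (9 - 5*(-7)) = 3 - (9 + 35) = 3 - 1*44 = 3 - 44 = -41)
√(S(C(y(3, 3))) + 345786) = √(-41 + 345786) = √345745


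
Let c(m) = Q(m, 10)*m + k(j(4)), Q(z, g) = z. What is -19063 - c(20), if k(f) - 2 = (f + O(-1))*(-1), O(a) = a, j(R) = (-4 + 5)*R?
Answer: -19462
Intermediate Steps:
j(R) = R (j(R) = 1*R = R)
k(f) = 3 - f (k(f) = 2 + (f - 1)*(-1) = 2 + (-1 + f)*(-1) = 2 + (1 - f) = 3 - f)
c(m) = -1 + m**2 (c(m) = m*m + (3 - 1*4) = m**2 + (3 - 4) = m**2 - 1 = -1 + m**2)
-19063 - c(20) = -19063 - (-1 + 20**2) = -19063 - (-1 + 400) = -19063 - 1*399 = -19063 - 399 = -19462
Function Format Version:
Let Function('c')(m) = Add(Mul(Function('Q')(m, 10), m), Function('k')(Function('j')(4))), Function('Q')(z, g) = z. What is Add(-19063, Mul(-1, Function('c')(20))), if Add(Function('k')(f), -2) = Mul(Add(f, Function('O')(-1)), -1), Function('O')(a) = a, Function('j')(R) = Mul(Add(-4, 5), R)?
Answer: -19462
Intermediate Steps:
Function('j')(R) = R (Function('j')(R) = Mul(1, R) = R)
Function('k')(f) = Add(3, Mul(-1, f)) (Function('k')(f) = Add(2, Mul(Add(f, -1), -1)) = Add(2, Mul(Add(-1, f), -1)) = Add(2, Add(1, Mul(-1, f))) = Add(3, Mul(-1, f)))
Function('c')(m) = Add(-1, Pow(m, 2)) (Function('c')(m) = Add(Mul(m, m), Add(3, Mul(-1, 4))) = Add(Pow(m, 2), Add(3, -4)) = Add(Pow(m, 2), -1) = Add(-1, Pow(m, 2)))
Add(-19063, Mul(-1, Function('c')(20))) = Add(-19063, Mul(-1, Add(-1, Pow(20, 2)))) = Add(-19063, Mul(-1, Add(-1, 400))) = Add(-19063, Mul(-1, 399)) = Add(-19063, -399) = -19462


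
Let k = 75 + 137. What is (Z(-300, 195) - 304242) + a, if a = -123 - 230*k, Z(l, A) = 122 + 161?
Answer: -352842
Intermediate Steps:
k = 212
Z(l, A) = 283
a = -48883 (a = -123 - 230*212 = -123 - 48760 = -48883)
(Z(-300, 195) - 304242) + a = (283 - 304242) - 48883 = -303959 - 48883 = -352842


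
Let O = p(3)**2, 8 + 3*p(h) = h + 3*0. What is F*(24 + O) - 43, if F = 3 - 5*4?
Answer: -4484/9 ≈ -498.22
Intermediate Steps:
F = -17 (F = 3 - 20 = -17)
p(h) = -8/3 + h/3 (p(h) = -8/3 + (h + 3*0)/3 = -8/3 + (h + 0)/3 = -8/3 + h/3)
O = 25/9 (O = (-8/3 + (1/3)*3)**2 = (-8/3 + 1)**2 = (-5/3)**2 = 25/9 ≈ 2.7778)
F*(24 + O) - 43 = -17*(24 + 25/9) - 43 = -17*241/9 - 43 = -4097/9 - 43 = -4484/9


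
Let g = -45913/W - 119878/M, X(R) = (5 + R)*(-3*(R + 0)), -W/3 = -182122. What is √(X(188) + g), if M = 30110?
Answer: I*√7365148090196184086204370/8225540130 ≈ 329.93*I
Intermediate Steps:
W = 546366 (W = -3*(-182122) = 546366)
X(R) = -3*R*(5 + R) (X(R) = (5 + R)*(-3*R) = -3*R*(5 + R))
g = -33439851889/8225540130 (g = -45913/546366 - 119878/30110 = -45913*1/546366 - 119878*1/30110 = -45913/546366 - 59939/15055 = -33439851889/8225540130 ≈ -4.0654)
√(X(188) + g) = √(-3*188*(5 + 188) - 33439851889/8225540130) = √(-3*188*193 - 33439851889/8225540130) = √(-108852 - 33439851889/8225540130) = √(-895399934082649/8225540130) = I*√7365148090196184086204370/8225540130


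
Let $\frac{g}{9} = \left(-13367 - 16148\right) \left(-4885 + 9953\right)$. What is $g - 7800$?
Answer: $-1346245980$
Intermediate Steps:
$g = -1346238180$ ($g = 9 \left(-13367 - 16148\right) \left(-4885 + 9953\right) = 9 \left(\left(-29515\right) 5068\right) = 9 \left(-149582020\right) = -1346238180$)
$g - 7800 = -1346238180 - 7800 = -1346245980$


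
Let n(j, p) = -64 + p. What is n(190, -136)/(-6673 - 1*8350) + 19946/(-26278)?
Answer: -147196579/197387197 ≈ -0.74572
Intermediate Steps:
n(190, -136)/(-6673 - 1*8350) + 19946/(-26278) = (-64 - 136)/(-6673 - 1*8350) + 19946/(-26278) = -200/(-6673 - 8350) + 19946*(-1/26278) = -200/(-15023) - 9973/13139 = -200*(-1/15023) - 9973/13139 = 200/15023 - 9973/13139 = -147196579/197387197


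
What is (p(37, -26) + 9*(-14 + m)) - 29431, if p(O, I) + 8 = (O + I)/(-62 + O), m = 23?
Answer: -733961/25 ≈ -29358.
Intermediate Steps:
p(O, I) = -8 + (I + O)/(-62 + O) (p(O, I) = -8 + (O + I)/(-62 + O) = -8 + (I + O)/(-62 + O))
(p(37, -26) + 9*(-14 + m)) - 29431 = ((496 - 26 - 7*37)/(-62 + 37) + 9*(-14 + 23)) - 29431 = ((496 - 26 - 259)/(-25) + 9*9) - 29431 = (-1/25*211 + 81) - 29431 = (-211/25 + 81) - 29431 = 1814/25 - 29431 = -733961/25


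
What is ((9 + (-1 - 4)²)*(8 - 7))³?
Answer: 39304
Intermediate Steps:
((9 + (-1 - 4)²)*(8 - 7))³ = ((9 + (-5)²)*1)³ = ((9 + 25)*1)³ = (34*1)³ = 34³ = 39304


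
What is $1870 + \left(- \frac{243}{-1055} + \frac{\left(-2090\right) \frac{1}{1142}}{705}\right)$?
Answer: $\frac{158855470028}{84939105} \approx 1870.2$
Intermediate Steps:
$1870 + \left(- \frac{243}{-1055} + \frac{\left(-2090\right) \frac{1}{1142}}{705}\right) = 1870 + \left(\left(-243\right) \left(- \frac{1}{1055}\right) + \left(-2090\right) \frac{1}{1142} \cdot \frac{1}{705}\right) = 1870 + \left(\frac{243}{1055} - \frac{209}{80511}\right) = 1870 + \frac{19343678}{84939105} = \frac{158855470028}{84939105}$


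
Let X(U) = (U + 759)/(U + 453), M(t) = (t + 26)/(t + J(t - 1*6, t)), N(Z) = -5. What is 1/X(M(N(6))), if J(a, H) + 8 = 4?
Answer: 676/1135 ≈ 0.59559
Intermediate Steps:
J(a, H) = -4 (J(a, H) = -8 + 4 = -4)
M(t) = (26 + t)/(-4 + t) (M(t) = (t + 26)/(t - 4) = (26 + t)/(-4 + t))
X(U) = (759 + U)/(453 + U)
1/X(M(N(6))) = 1/((759 + (26 - 5)/(-4 - 5))/(453 + (26 - 5)/(-4 - 5))) = 1/((759 + 21/(-9))/(453 + 21/(-9))) = 1/((759 - ⅑*21)/(453 - ⅑*21)) = 1/((759 - 7/3)/(453 - 7/3)) = 1/((2270/3)/(1352/3)) = 1/((3/1352)*(2270/3)) = 1/(1135/676) = 676/1135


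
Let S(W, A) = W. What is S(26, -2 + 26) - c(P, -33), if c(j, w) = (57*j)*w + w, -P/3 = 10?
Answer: -56371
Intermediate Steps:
P = -30 (P = -3*10 = -30)
c(j, w) = w + 57*j*w (c(j, w) = 57*j*w + w = w + 57*j*w)
S(26, -2 + 26) - c(P, -33) = 26 - (-33)*(1 + 57*(-30)) = 26 - (-33)*(1 - 1710) = 26 - (-33)*(-1709) = 26 - 1*56397 = 26 - 56397 = -56371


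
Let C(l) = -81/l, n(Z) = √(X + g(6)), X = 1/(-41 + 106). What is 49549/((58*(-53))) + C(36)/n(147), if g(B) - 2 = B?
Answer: -49549/3074 - 9*√33865/2084 ≈ -16.913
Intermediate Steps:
g(B) = 2 + B
X = 1/65 ≈ 0.015385
n(Z) = √33865/65 (n(Z) = √(1/65 + (2 + 6)) = √(1/65 + 8) = √(521/65) = √33865/65)
49549/((58*(-53))) + C(36)/n(147) = 49549/((58*(-53))) + (-81/36)/((√33865/65)) = 49549/(-3074) + (-81*1/36)*(√33865/521) = 49549*(-1/3074) - 9*√33865/2084 = -49549/3074 - 9*√33865/2084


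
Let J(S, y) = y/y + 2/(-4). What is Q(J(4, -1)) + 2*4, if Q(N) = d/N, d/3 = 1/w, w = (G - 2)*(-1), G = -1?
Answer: 10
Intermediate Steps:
w = 3 (w = (-1 - 2)*(-1) = -3*(-1) = 3)
d = 1 (d = 3/3 = 3*(⅓) = 1)
J(S, y) = ½ (J(S, y) = 1 + 2*(-¼) = 1 - ½ = ½)
Q(N) = 1/N
Q(J(4, -1)) + 2*4 = 1/(½) + 2*4 = 2 + 8 = 10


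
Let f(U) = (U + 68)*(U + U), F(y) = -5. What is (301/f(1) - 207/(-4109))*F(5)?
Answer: -6326875/567042 ≈ -11.158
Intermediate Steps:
f(U) = 2*U*(68 + U) (f(U) = (68 + U)*(2*U) = 2*U*(68 + U))
(301/f(1) - 207/(-4109))*F(5) = (301/((2*1*(68 + 1))) - 207/(-4109))*(-5) = (301/((2*1*69)) - 207*(-1/4109))*(-5) = (301/138 + 207/4109)*(-5) = (1265375/567042)*(-5) = -6326875/567042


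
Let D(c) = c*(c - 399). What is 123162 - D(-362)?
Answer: -152320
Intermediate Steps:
D(c) = c*(-399 + c)
123162 - D(-362) = 123162 - (-362)*(-399 - 362) = 123162 - (-362)*(-761) = 123162 - 1*275482 = 123162 - 275482 = -152320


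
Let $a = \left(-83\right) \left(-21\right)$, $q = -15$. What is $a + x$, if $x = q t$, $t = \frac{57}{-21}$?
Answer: $\frac{12486}{7} \approx 1783.7$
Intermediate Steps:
$a = 1743$
$t = - \frac{19}{7}$ ($t = 57 \left(- \frac{1}{21}\right) = - \frac{19}{7} \approx -2.7143$)
$x = \frac{285}{7}$ ($x = \left(-15\right) \left(- \frac{19}{7}\right) = \frac{285}{7} \approx 40.714$)
$a + x = 1743 + \frac{285}{7} = \frac{12486}{7}$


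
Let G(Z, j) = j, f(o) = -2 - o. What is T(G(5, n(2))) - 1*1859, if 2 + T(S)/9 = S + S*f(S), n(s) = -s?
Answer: -1895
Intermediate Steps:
T(S) = -18 + 9*S + 9*S*(-2 - S) (T(S) = -18 + 9*(S + S*(-2 - S)) = -18 + (9*S + 9*S*(-2 - S)) = -18 + 9*S + 9*S*(-2 - S))
T(G(5, n(2))) - 1*1859 = (-18 + 9*(-1*2) - 9*(-1*2)*(2 - 1*2)) - 1*1859 = (-18 + 9*(-2) - 9*(-2)*(2 - 2)) - 1859 = (-18 - 18 - 9*(-2)*0) - 1859 = (-18 - 18 + 0) - 1859 = -36 - 1859 = -1895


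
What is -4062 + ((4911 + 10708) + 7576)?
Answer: 19133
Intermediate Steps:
-4062 + ((4911 + 10708) + 7576) = -4062 + (15619 + 7576) = -4062 + 23195 = 19133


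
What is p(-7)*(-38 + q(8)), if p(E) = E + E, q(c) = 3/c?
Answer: 2107/4 ≈ 526.75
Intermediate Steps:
p(E) = 2*E
p(-7)*(-38 + q(8)) = (2*(-7))*(-38 + 3/8) = -14*(-38 + 3*(⅛)) = -14*(-38 + 3/8) = -14*(-301/8) = 2107/4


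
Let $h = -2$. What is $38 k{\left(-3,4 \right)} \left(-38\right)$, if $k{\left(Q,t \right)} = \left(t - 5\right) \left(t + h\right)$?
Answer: $2888$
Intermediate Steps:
$k{\left(Q,t \right)} = \left(-5 + t\right) \left(-2 + t\right)$ ($k{\left(Q,t \right)} = \left(t - 5\right) \left(t - 2\right) = \left(-5 + t\right) \left(-2 + t\right)$)
$38 k{\left(-3,4 \right)} \left(-38\right) = 38 \left(10 + 4^{2} - 28\right) \left(-38\right) = 38 \left(10 + 16 - 28\right) \left(-38\right) = 38 \left(-2\right) \left(-38\right) = \left(-76\right) \left(-38\right) = 2888$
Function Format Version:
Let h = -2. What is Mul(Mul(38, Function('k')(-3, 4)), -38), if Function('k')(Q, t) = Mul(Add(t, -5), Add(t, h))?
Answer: 2888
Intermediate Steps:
Function('k')(Q, t) = Mul(Add(-5, t), Add(-2, t)) (Function('k')(Q, t) = Mul(Add(t, -5), Add(t, -2)) = Mul(Add(-5, t), Add(-2, t)))
Mul(Mul(38, Function('k')(-3, 4)), -38) = Mul(Mul(38, Add(10, Pow(4, 2), Mul(-7, 4))), -38) = Mul(Mul(38, Add(10, 16, -28)), -38) = Mul(Mul(38, -2), -38) = Mul(-76, -38) = 2888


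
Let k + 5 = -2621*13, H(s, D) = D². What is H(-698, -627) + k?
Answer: 359051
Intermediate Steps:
k = -34078 (k = -5 - 2621*13 = -5 - 34073 = -34078)
H(-698, -627) + k = (-627)² - 34078 = 393129 - 34078 = 359051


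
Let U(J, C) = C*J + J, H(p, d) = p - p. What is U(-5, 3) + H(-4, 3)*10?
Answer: -20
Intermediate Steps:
H(p, d) = 0
U(J, C) = J + C*J
U(-5, 3) + H(-4, 3)*10 = -5*(1 + 3) + 0*10 = -5*4 + 0 = -20 + 0 = -20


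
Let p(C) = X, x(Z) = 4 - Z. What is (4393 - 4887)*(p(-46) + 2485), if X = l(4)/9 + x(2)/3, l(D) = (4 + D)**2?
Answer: -11082890/9 ≈ -1.2314e+6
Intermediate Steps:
X = 70/9 (X = (4 + 4)**2/9 + (4 - 1*2)/3 = 8**2*(1/9) + (4 - 2)*(1/3) = 64*(1/9) + 2*(1/3) = 64/9 + 2/3 = 70/9 ≈ 7.7778)
p(C) = 70/9
(4393 - 4887)*(p(-46) + 2485) = (4393 - 4887)*(70/9 + 2485) = -494*22435/9 = -11082890/9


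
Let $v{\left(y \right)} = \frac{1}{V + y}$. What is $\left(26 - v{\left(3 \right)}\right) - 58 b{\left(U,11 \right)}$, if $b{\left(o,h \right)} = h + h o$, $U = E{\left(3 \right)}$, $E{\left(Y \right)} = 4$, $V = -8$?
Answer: $- \frac{15819}{5} \approx -3163.8$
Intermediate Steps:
$v{\left(y \right)} = \frac{1}{-8 + y}$
$U = 4$
$\left(26 - v{\left(3 \right)}\right) - 58 b{\left(U,11 \right)} = \left(26 - \frac{1}{-8 + 3}\right) - 58 \cdot 11 \left(1 + 4\right) = \left(26 - \frac{1}{-5}\right) - 58 \cdot 11 \cdot 5 = \left(26 - - \frac{1}{5}\right) - 3190 = \left(26 + \frac{1}{5}\right) - 3190 = \frac{131}{5} - 3190 = - \frac{15819}{5}$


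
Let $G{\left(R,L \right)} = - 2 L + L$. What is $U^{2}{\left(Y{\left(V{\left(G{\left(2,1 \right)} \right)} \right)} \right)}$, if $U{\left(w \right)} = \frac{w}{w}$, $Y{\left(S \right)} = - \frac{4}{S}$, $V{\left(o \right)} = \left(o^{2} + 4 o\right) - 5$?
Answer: $1$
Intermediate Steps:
$G{\left(R,L \right)} = - L$
$V{\left(o \right)} = -5 + o^{2} + 4 o$
$U{\left(w \right)} = 1$
$U^{2}{\left(Y{\left(V{\left(G{\left(2,1 \right)} \right)} \right)} \right)} = 1^{2} = 1$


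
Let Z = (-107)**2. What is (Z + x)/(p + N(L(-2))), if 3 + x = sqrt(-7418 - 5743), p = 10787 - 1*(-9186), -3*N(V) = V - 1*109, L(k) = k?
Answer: 5723/10005 + I*sqrt(13161)/20010 ≈ 0.57201 + 0.0057332*I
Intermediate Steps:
N(V) = 109/3 - V/3 (N(V) = -(V - 1*109)/3 = -(V - 109)/3 = -(-109 + V)/3 = 109/3 - V/3)
Z = 11449
p = 19973 (p = 10787 + 9186 = 19973)
x = -3 + I*sqrt(13161) (x = -3 + sqrt(-7418 - 5743) = -3 + sqrt(-13161) = -3 + I*sqrt(13161) ≈ -3.0 + 114.72*I)
(Z + x)/(p + N(L(-2))) = (11449 + (-3 + I*sqrt(13161)))/(19973 + (109/3 - 1/3*(-2))) = (11446 + I*sqrt(13161))/(19973 + (109/3 + 2/3)) = (11446 + I*sqrt(13161))/(19973 + 37) = (11446 + I*sqrt(13161))/20010 = (11446 + I*sqrt(13161))*(1/20010) = 5723/10005 + I*sqrt(13161)/20010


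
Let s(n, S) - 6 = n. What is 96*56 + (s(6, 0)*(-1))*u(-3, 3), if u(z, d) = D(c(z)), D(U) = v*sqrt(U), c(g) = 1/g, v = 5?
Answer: 5376 - 20*I*sqrt(3) ≈ 5376.0 - 34.641*I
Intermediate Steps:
s(n, S) = 6 + n
c(g) = 1/g
D(U) = 5*sqrt(U)
u(z, d) = 5*sqrt(1/z)
96*56 + (s(6, 0)*(-1))*u(-3, 3) = 96*56 + ((6 + 6)*(-1))*(5*sqrt(1/(-3))) = 5376 + (12*(-1))*(5*sqrt(-1/3)) = 5376 - 60*I*sqrt(3)/3 = 5376 - 20*I*sqrt(3)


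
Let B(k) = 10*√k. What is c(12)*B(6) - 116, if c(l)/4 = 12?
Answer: -116 + 480*√6 ≈ 1059.8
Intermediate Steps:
c(l) = 48 (c(l) = 4*12 = 48)
c(12)*B(6) - 116 = 48*(10*√6) - 116 = 480*√6 - 116 = -116 + 480*√6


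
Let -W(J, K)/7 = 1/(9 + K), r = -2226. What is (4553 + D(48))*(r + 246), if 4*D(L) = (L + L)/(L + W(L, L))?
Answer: -24604479900/2729 ≈ -9.0159e+6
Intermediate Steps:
W(J, K) = -7/(9 + K)
D(L) = L/(2*(L - 7/(9 + L))) (D(L) = ((L + L)/(L - 7/(9 + L)))/4 = ((2*L)/(L - 7/(9 + L)))/4 = (2*L/(L - 7/(9 + L)))/4 = L/(2*(L - 7/(9 + L))))
(4553 + D(48))*(r + 246) = (4553 + (½)*48*(9 + 48)/(-7 + 48*(9 + 48)))*(-2226 + 246) = (4553 + (½)*48*57/(-7 + 48*57))*(-1980) = (4553 + (½)*48*57/(-7 + 2736))*(-1980) = (4553 + (½)*48*57/2729)*(-1980) = (4553 + (½)*48*(1/2729)*57)*(-1980) = (4553 + 1368/2729)*(-1980) = (12426505/2729)*(-1980) = -24604479900/2729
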